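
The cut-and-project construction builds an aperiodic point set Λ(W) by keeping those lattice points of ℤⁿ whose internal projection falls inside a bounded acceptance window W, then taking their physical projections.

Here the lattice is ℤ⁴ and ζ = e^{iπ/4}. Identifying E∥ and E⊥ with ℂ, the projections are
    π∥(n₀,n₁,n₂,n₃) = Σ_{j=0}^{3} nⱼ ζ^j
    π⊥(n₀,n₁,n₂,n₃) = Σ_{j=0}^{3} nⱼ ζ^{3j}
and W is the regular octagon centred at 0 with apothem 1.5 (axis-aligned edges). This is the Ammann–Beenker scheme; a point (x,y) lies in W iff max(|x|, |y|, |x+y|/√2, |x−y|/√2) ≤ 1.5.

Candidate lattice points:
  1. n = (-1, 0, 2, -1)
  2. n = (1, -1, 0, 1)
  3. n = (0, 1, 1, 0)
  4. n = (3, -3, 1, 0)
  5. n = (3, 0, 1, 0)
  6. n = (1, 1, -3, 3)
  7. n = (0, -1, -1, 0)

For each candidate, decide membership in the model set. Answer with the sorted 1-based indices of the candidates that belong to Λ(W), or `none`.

With ζ = e^{iπ/4} the internal vectors are ζ^0,ζ^3,ζ^6,ζ^9.
#1 (-1, 0, 2, -1): internal (-1.7071, -2.7071); octagon support 3.1213 vs apothem 1.5 → ∉ W
#2 (1, -1, 0, 1): internal (2.4142, 0.0000); octagon support 2.4142 vs apothem 1.5 → ∉ W
#3 (0, 1, 1, 0): internal (-0.7071, -0.2929); octagon support 0.7071 vs apothem 1.5 → ∈ W
#4 (3, -3, 1, 0): internal (5.1213, -3.1213); octagon support 5.8284 vs apothem 1.5 → ∉ W
#5 (3, 0, 1, 0): internal (3.0000, -1.0000); octagon support 3.0000 vs apothem 1.5 → ∉ W
#6 (1, 1, -3, 3): internal (2.4142, 5.8284); octagon support 5.8284 vs apothem 1.5 → ∉ W
#7 (0, -1, -1, 0): internal (0.7071, 0.2929); octagon support 0.7071 vs apothem 1.5 → ∈ W

3, 7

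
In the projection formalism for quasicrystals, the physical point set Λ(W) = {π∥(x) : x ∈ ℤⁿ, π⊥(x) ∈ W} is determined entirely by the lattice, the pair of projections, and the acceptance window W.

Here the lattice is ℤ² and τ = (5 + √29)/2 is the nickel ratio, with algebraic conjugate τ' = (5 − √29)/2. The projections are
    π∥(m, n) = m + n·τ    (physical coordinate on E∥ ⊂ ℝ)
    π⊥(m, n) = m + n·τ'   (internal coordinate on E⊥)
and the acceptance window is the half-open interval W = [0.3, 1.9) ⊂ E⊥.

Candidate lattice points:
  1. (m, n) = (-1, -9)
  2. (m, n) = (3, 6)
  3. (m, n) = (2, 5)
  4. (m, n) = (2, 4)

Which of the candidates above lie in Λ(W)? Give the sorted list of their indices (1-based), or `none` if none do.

Numerically τ ≈ 5.192582 and τ' = −1/τ ≈ -0.192582.
candidate 1: (m,n)=(-1,-9) → π∥ = -1-9·τ ≈ -47.733242, π⊥ = -1-9·τ' ≈ 0.733242 ∈ [0.3, 1.9) ⇒ IN Λ
candidate 2: (m,n)=(3,6) → π∥ = 3+6·τ ≈ 34.155494, π⊥ = 3+6·τ' ≈ 1.844506 ∈ [0.3, 1.9) ⇒ IN Λ
candidate 3: (m,n)=(2,5) → π∥ = 2+5·τ ≈ 27.962912, π⊥ = 2+5·τ' ≈ 1.037088 ∈ [0.3, 1.9) ⇒ IN Λ
candidate 4: (m,n)=(2,4) → π∥ = 2+4·τ ≈ 22.770330, π⊥ = 2+4·τ' ≈ 1.229670 ∈ [0.3, 1.9) ⇒ IN Λ

1, 2, 3, 4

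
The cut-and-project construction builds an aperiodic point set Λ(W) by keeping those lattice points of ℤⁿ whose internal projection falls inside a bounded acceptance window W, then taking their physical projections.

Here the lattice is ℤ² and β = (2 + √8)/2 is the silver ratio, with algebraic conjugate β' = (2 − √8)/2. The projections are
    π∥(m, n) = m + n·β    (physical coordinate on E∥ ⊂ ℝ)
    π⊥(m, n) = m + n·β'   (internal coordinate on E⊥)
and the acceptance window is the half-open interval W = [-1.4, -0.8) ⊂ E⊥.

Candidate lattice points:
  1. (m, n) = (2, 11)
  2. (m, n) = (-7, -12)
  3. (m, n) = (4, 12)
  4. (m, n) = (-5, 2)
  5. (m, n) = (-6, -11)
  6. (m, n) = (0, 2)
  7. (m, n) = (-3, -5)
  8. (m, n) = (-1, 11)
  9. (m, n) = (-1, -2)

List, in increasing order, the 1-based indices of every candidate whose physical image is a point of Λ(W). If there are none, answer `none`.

Compute β' = (2−√8)/2 = -0.414214, so π⊥(m,n) = m -0.414214·n.
[1] lift (2,11): star map gives -2.556349; window check -1.4 ≤ -2.556349 < -0.8 is false → out
[2] lift (-7,-12): star map gives -2.029437; window check -1.4 ≤ -2.029437 < -0.8 is false → out
[3] lift (4,12): star map gives -0.970563; window check -1.4 ≤ -0.970563 < -0.8 is true → IN Λ
[4] lift (-5,2): star map gives -5.828427; window check -1.4 ≤ -5.828427 < -0.8 is false → out
[5] lift (-6,-11): star map gives -1.443651; window check -1.4 ≤ -1.443651 < -0.8 is false → out
[6] lift (0,2): star map gives -0.828427; window check -1.4 ≤ -0.828427 < -0.8 is true → IN Λ
[7] lift (-3,-5): star map gives -0.928932; window check -1.4 ≤ -0.928932 < -0.8 is true → IN Λ
[8] lift (-1,11): star map gives -5.556349; window check -1.4 ≤ -5.556349 < -0.8 is false → out
[9] lift (-1,-2): star map gives -0.171573; window check -1.4 ≤ -0.171573 < -0.8 is false → out

3, 6, 7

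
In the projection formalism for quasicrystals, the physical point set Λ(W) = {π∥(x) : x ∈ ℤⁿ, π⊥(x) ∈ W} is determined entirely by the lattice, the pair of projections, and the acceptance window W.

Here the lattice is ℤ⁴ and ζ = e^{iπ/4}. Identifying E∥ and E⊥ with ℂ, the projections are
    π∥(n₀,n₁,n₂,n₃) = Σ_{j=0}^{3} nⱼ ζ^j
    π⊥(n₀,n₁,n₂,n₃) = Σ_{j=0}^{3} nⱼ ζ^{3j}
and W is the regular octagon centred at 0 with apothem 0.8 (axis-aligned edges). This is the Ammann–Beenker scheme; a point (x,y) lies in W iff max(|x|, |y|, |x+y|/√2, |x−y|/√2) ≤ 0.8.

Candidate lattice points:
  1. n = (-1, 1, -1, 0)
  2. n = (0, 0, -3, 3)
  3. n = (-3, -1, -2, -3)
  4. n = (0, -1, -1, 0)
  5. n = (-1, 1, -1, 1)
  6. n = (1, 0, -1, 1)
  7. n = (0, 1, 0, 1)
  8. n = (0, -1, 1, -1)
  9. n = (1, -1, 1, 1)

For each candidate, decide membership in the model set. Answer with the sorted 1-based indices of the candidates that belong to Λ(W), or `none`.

Internal map: ζ^{3j} for j=0..3 gives (1,0), (−√2/2,√2/2), (0,−1), (√2/2,√2/2).
#1 (-1, 1, -1, 0): internal (-1.7071, 1.7071); octagon support 2.4142 vs apothem 0.8 → ∉ W
#2 (0, 0, -3, 3): internal (2.1213, 5.1213); octagon support 5.1213 vs apothem 0.8 → ∉ W
#3 (-3, -1, -2, -3): internal (-4.4142, -0.8284); octagon support 4.4142 vs apothem 0.8 → ∉ W
#4 (0, -1, -1, 0): internal (0.7071, 0.2929); octagon support 0.7071 vs apothem 0.8 → ∈ W
#5 (-1, 1, -1, 1): internal (-1.0000, 2.4142); octagon support 2.4142 vs apothem 0.8 → ∉ W
#6 (1, 0, -1, 1): internal (1.7071, 1.7071); octagon support 2.4142 vs apothem 0.8 → ∉ W
#7 (0, 1, 0, 1): internal (0.0000, 1.4142); octagon support 1.4142 vs apothem 0.8 → ∉ W
#8 (0, -1, 1, -1): internal (0.0000, -2.4142); octagon support 2.4142 vs apothem 0.8 → ∉ W
#9 (1, -1, 1, 1): internal (2.4142, -1.0000); octagon support 2.4142 vs apothem 0.8 → ∉ W

4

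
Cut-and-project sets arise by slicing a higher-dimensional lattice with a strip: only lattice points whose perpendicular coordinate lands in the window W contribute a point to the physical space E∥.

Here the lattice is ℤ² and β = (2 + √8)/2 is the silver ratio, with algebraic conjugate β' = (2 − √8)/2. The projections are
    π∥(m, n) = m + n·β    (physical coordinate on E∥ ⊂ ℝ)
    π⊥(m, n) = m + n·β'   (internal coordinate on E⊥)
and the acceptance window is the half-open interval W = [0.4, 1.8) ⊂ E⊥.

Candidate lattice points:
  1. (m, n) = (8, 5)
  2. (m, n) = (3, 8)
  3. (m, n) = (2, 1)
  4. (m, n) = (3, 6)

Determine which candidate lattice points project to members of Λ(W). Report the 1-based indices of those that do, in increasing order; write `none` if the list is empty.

3, 4

Compute β' = (2−√8)/2 = -0.414214, so π⊥(m,n) = m -0.414214·n.
#1 (8,5): internal coord 8 + (5)·β' = +5.928932; +5.928932 ∉ [0.4, 1.8) → out
#2 (3,8): internal coord 3 + (8)·β' = -0.313708; -0.313708 ∉ [0.4, 1.8) → out
#3 (2,1): internal coord 2 + (1)·β' = +1.585786; +1.585786 ∈ [0.4, 1.8) → IN Λ
#4 (3,6): internal coord 3 + (6)·β' = +0.514719; +0.514719 ∈ [0.4, 1.8) → IN Λ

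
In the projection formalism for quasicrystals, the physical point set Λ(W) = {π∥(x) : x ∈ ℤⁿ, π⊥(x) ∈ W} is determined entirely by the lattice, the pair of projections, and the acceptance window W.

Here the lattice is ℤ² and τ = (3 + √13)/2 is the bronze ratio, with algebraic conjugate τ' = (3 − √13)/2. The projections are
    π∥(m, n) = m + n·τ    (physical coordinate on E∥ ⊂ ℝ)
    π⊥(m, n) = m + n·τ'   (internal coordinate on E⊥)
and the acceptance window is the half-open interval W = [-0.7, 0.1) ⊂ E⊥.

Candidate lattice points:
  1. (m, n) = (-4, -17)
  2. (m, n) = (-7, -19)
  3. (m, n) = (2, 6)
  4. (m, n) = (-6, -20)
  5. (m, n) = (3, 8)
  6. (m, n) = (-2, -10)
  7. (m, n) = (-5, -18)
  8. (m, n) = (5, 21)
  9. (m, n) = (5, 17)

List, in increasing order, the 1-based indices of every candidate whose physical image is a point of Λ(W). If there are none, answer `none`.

Compute τ' = (3−√13)/2 = -0.302776, so π⊥(m,n) = m -0.302776·n.
[1] lift (-4,-17): star map gives 1.147186; window check -0.7 ≤ 1.147186 < 0.1 is false → out
[2] lift (-7,-19): star map gives -1.247263; window check -0.7 ≤ -1.247263 < 0.1 is false → out
[3] lift (2,6): star map gives 0.183346; window check -0.7 ≤ 0.183346 < 0.1 is false → out
[4] lift (-6,-20): star map gives 0.055513; window check -0.7 ≤ 0.055513 < 0.1 is true → IN Λ
[5] lift (3,8): star map gives 0.577795; window check -0.7 ≤ 0.577795 < 0.1 is false → out
[6] lift (-2,-10): star map gives 1.027756; window check -0.7 ≤ 1.027756 < 0.1 is false → out
[7] lift (-5,-18): star map gives 0.449961; window check -0.7 ≤ 0.449961 < 0.1 is false → out
[8] lift (5,21): star map gives -1.358288; window check -0.7 ≤ -1.358288 < 0.1 is false → out
[9] lift (5,17): star map gives -0.147186; window check -0.7 ≤ -0.147186 < 0.1 is true → IN Λ

4, 9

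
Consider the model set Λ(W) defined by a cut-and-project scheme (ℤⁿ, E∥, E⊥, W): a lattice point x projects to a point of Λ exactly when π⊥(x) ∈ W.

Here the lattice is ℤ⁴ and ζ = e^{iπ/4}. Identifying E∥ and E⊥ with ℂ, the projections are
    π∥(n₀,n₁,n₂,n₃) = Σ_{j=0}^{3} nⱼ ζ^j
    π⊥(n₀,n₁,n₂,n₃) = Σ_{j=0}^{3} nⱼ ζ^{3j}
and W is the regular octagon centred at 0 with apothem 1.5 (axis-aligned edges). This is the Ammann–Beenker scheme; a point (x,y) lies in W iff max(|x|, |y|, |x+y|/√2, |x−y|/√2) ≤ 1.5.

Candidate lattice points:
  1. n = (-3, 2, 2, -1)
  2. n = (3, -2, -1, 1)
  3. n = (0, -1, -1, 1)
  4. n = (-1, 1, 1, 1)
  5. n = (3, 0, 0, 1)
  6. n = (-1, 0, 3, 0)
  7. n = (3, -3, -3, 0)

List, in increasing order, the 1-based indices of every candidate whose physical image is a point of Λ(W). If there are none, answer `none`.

Internal map: ζ^{3j} for j=0..3 gives (1,0), (−√2/2,√2/2), (0,−1), (√2/2,√2/2).
#1 (-3, 2, 2, -1): internal (-5.1213, -1.2929); octagon support 5.1213 vs apothem 1.5 → ∉ W
#2 (3, -2, -1, 1): internal (5.1213, 0.2929); octagon support 5.1213 vs apothem 1.5 → ∉ W
#3 (0, -1, -1, 1): internal (1.4142, 1.0000); octagon support 1.7071 vs apothem 1.5 → ∉ W
#4 (-1, 1, 1, 1): internal (-1.0000, 0.4142); octagon support 1.0000 vs apothem 1.5 → ∈ W
#5 (3, 0, 0, 1): internal (3.7071, 0.7071); octagon support 3.7071 vs apothem 1.5 → ∉ W
#6 (-1, 0, 3, 0): internal (-1.0000, -3.0000); octagon support 3.0000 vs apothem 1.5 → ∉ W
#7 (3, -3, -3, 0): internal (5.1213, 0.8787); octagon support 5.1213 vs apothem 1.5 → ∉ W

4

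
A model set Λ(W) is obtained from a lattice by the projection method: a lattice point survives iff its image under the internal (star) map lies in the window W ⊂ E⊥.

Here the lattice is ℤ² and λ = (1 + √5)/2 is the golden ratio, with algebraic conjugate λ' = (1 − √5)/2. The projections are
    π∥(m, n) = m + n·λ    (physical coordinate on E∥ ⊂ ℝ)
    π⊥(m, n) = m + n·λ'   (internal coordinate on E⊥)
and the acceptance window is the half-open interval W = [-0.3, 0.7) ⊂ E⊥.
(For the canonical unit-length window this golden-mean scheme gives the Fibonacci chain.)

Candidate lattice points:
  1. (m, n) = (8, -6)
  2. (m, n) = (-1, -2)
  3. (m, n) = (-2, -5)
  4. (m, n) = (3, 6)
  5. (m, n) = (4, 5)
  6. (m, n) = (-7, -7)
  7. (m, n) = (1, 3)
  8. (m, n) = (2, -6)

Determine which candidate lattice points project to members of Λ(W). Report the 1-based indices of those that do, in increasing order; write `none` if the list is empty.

2

λ' = (1−√5)/2 ≈ -0.6180.
candidate 1: (m,n)=(8,-6) → π∥ = 8-6·λ ≈ -1.7082, π⊥ = 8-6·λ' ≈ 11.7082 ∉ [-0.3, 0.7) ⇒ out
candidate 2: (m,n)=(-1,-2) → π∥ = -1-2·λ ≈ -4.2361, π⊥ = -1-2·λ' ≈ 0.2361 ∈ [-0.3, 0.7) ⇒ IN Λ
candidate 3: (m,n)=(-2,-5) → π∥ = -2-5·λ ≈ -10.0902, π⊥ = -2-5·λ' ≈ 1.0902 ∉ [-0.3, 0.7) ⇒ out
candidate 4: (m,n)=(3,6) → π∥ = 3+6·λ ≈ 12.7082, π⊥ = 3+6·λ' ≈ -0.7082 ∉ [-0.3, 0.7) ⇒ out
candidate 5: (m,n)=(4,5) → π∥ = 4+5·λ ≈ 12.0902, π⊥ = 4+5·λ' ≈ 0.9098 ∉ [-0.3, 0.7) ⇒ out
candidate 6: (m,n)=(-7,-7) → π∥ = -7-7·λ ≈ -18.3262, π⊥ = -7-7·λ' ≈ -2.6738 ∉ [-0.3, 0.7) ⇒ out
candidate 7: (m,n)=(1,3) → π∥ = 1+3·λ ≈ 5.8541, π⊥ = 1+3·λ' ≈ -0.8541 ∉ [-0.3, 0.7) ⇒ out
candidate 8: (m,n)=(2,-6) → π∥ = 2-6·λ ≈ -7.7082, π⊥ = 2-6·λ' ≈ 5.7082 ∉ [-0.3, 0.7) ⇒ out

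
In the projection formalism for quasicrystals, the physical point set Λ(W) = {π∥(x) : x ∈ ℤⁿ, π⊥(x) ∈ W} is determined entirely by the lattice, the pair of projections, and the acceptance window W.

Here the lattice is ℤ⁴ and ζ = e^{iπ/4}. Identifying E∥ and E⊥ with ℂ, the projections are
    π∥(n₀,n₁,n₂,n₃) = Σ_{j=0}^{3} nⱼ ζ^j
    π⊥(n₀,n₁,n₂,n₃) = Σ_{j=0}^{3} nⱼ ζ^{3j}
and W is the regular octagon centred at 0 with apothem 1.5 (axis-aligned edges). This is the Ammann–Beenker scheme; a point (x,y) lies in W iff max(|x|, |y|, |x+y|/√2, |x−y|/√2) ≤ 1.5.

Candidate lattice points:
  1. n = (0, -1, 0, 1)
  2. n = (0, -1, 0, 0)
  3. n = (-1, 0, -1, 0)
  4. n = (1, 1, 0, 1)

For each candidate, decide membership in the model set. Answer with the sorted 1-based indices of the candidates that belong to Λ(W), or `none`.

1, 2, 3

Internal map: ζ^{3j} for j=0..3 gives (1,0), (−√2/2,√2/2), (0,−1), (√2/2,√2/2).
candidate 1: n = (0, -1, 0, 1) → π⊥ ≈ (+1.414214, +0.000000); max(|x|,|y|,|x±y|/√2) = 1.414214 ≤ 1.5 ⇒ ∈ W
candidate 2: n = (0, -1, 0, 0) → π⊥ ≈ (+0.707107, -0.707107); max(|x|,|y|,|x±y|/√2) = 1.000000 ≤ 1.5 ⇒ ∈ W
candidate 3: n = (-1, 0, -1, 0) → π⊥ ≈ (-1.000000, +1.000000); max(|x|,|y|,|x±y|/√2) = 1.414214 ≤ 1.5 ⇒ ∈ W
candidate 4: n = (1, 1, 0, 1) → π⊥ ≈ (+1.000000, +1.414214); max(|x|,|y|,|x±y|/√2) = 1.707107 > 1.5 ⇒ ∉ W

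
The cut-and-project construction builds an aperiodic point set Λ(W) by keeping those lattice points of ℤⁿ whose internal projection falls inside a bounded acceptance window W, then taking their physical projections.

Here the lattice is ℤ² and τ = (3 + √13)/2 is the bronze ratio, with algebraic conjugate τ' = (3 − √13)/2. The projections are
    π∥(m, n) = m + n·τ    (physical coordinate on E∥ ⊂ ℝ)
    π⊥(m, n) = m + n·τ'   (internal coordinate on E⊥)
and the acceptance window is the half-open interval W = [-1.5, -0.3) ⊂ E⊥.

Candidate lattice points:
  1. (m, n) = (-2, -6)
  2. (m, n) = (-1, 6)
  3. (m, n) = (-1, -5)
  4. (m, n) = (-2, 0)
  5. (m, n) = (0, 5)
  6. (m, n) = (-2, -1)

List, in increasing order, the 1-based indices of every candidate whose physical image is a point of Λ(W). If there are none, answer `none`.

none

Numerically τ ≈ 3.3028 and τ' = −1/τ ≈ -0.3028.
candidate 1: (m,n)=(-2,-6) → π∥ = -2-6·τ ≈ -21.8167, π⊥ = -2-6·τ' ≈ -0.1833 ∉ [-1.5, -0.3) ⇒ out
candidate 2: (m,n)=(-1,6) → π∥ = -1+6·τ ≈ 18.8167, π⊥ = -1+6·τ' ≈ -2.8167 ∉ [-1.5, -0.3) ⇒ out
candidate 3: (m,n)=(-1,-5) → π∥ = -1-5·τ ≈ -17.5139, π⊥ = -1-5·τ' ≈ 0.5139 ∉ [-1.5, -0.3) ⇒ out
candidate 4: (m,n)=(-2,0) → π∥ = -2+0·τ ≈ -2.0000, π⊥ = -2+0·τ' ≈ -2.0000 ∉ [-1.5, -0.3) ⇒ out
candidate 5: (m,n)=(0,5) → π∥ = 0+5·τ ≈ 16.5139, π⊥ = 0+5·τ' ≈ -1.5139 ∉ [-1.5, -0.3) ⇒ out
candidate 6: (m,n)=(-2,-1) → π∥ = -2-1·τ ≈ -5.3028, π⊥ = -2-1·τ' ≈ -1.6972 ∉ [-1.5, -0.3) ⇒ out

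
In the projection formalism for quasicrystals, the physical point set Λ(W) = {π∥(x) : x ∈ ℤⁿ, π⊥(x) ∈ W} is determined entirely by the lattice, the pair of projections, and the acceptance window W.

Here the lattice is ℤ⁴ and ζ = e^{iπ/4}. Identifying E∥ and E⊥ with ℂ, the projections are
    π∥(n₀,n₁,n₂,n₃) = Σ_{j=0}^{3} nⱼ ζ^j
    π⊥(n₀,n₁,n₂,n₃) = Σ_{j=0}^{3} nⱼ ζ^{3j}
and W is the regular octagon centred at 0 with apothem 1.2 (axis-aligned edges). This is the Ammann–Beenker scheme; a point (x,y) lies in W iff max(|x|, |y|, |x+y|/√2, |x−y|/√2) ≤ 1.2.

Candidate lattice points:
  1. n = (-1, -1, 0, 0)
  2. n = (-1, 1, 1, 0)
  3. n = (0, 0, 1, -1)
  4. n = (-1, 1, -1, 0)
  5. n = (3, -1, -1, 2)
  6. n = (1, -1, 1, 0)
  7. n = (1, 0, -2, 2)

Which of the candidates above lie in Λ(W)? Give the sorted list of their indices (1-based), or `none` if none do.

With ζ = e^{iπ/4} the internal vectors are ζ^0,ζ^3,ζ^6,ζ^9.
#1 (-1, -1, 0, 0): internal (-0.29289, -0.70711); octagon support 0.70711 vs apothem 1.2 → ∈ W
#2 (-1, 1, 1, 0): internal (-1.70711, -0.29289); octagon support 1.70711 vs apothem 1.2 → ∉ W
#3 (0, 0, 1, -1): internal (-0.70711, -1.70711); octagon support 1.70711 vs apothem 1.2 → ∉ W
#4 (-1, 1, -1, 0): internal (-1.70711, 1.70711); octagon support 2.41421 vs apothem 1.2 → ∉ W
#5 (3, -1, -1, 2): internal (5.12132, 1.70711); octagon support 5.12132 vs apothem 1.2 → ∉ W
#6 (1, -1, 1, 0): internal (1.70711, -1.70711); octagon support 2.41421 vs apothem 1.2 → ∉ W
#7 (1, 0, -2, 2): internal (2.41421, 3.41421); octagon support 4.12132 vs apothem 1.2 → ∉ W

1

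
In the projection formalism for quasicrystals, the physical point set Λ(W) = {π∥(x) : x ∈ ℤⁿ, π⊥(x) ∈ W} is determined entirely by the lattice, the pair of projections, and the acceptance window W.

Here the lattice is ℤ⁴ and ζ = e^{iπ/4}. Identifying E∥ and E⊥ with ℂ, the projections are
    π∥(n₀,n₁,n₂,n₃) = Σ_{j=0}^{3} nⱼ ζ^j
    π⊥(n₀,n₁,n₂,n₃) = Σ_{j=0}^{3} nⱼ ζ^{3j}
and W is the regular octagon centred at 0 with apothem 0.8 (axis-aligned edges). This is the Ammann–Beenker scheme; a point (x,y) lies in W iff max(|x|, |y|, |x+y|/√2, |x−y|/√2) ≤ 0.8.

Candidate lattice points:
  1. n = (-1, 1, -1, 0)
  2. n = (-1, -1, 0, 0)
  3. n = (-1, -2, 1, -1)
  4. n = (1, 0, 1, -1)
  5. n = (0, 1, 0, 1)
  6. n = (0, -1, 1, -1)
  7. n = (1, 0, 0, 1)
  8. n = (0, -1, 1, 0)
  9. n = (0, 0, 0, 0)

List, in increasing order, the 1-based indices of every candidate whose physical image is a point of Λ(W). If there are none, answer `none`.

2, 9

Internal map: ζ^{3j} for j=0..3 gives (1,0), (−√2/2,√2/2), (0,−1), (√2/2,√2/2).
candidate 1: n = (-1, 1, -1, 0) → π⊥ ≈ (-1.707107, +1.707107); max(|x|,|y|,|x±y|/√2) = 2.414214 > 0.8 ⇒ ∉ W
candidate 2: n = (-1, -1, 0, 0) → π⊥ ≈ (-0.292893, -0.707107); max(|x|,|y|,|x±y|/√2) = 0.707107 ≤ 0.8 ⇒ ∈ W
candidate 3: n = (-1, -2, 1, -1) → π⊥ ≈ (-0.292893, -3.121320); max(|x|,|y|,|x±y|/√2) = 3.121320 > 0.8 ⇒ ∉ W
candidate 4: n = (1, 0, 1, -1) → π⊥ ≈ (+0.292893, -1.707107); max(|x|,|y|,|x±y|/√2) = 1.707107 > 0.8 ⇒ ∉ W
candidate 5: n = (0, 1, 0, 1) → π⊥ ≈ (+0.000000, +1.414214); max(|x|,|y|,|x±y|/√2) = 1.414214 > 0.8 ⇒ ∉ W
candidate 6: n = (0, -1, 1, -1) → π⊥ ≈ (+0.000000, -2.414214); max(|x|,|y|,|x±y|/√2) = 2.414214 > 0.8 ⇒ ∉ W
candidate 7: n = (1, 0, 0, 1) → π⊥ ≈ (+1.707107, +0.707107); max(|x|,|y|,|x±y|/√2) = 1.707107 > 0.8 ⇒ ∉ W
candidate 8: n = (0, -1, 1, 0) → π⊥ ≈ (+0.707107, -1.707107); max(|x|,|y|,|x±y|/√2) = 1.707107 > 0.8 ⇒ ∉ W
candidate 9: n = (0, 0, 0, 0) → π⊥ ≈ (+0.000000, +0.000000); max(|x|,|y|,|x±y|/√2) = 0.000000 ≤ 0.8 ⇒ ∈ W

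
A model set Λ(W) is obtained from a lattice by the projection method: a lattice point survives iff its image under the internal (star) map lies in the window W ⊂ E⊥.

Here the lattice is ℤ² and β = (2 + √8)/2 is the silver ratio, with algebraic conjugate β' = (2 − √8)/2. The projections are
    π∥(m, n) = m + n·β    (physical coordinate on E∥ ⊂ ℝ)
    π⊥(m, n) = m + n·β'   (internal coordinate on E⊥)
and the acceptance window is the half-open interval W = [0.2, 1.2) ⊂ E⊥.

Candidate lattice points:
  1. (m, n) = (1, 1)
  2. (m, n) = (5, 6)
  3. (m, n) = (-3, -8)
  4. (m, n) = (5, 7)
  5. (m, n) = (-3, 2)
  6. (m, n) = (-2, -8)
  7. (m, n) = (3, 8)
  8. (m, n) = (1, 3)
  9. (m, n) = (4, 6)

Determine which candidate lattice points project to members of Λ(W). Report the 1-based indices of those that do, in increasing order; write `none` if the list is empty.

β' = (2−√8)/2 ≈ -0.4142.
candidate 1: (m,n)=(1,1) → π∥ = 1+1·β ≈ 3.4142, π⊥ = 1+1·β' ≈ 0.5858 ∈ [0.2, 1.2) ⇒ IN Λ
candidate 2: (m,n)=(5,6) → π∥ = 5+6·β ≈ 19.4853, π⊥ = 5+6·β' ≈ 2.5147 ∉ [0.2, 1.2) ⇒ out
candidate 3: (m,n)=(-3,-8) → π∥ = -3-8·β ≈ -22.3137, π⊥ = -3-8·β' ≈ 0.3137 ∈ [0.2, 1.2) ⇒ IN Λ
candidate 4: (m,n)=(5,7) → π∥ = 5+7·β ≈ 21.8995, π⊥ = 5+7·β' ≈ 2.1005 ∉ [0.2, 1.2) ⇒ out
candidate 5: (m,n)=(-3,2) → π∥ = -3+2·β ≈ 1.8284, π⊥ = -3+2·β' ≈ -3.8284 ∉ [0.2, 1.2) ⇒ out
candidate 6: (m,n)=(-2,-8) → π∥ = -2-8·β ≈ -21.3137, π⊥ = -2-8·β' ≈ 1.3137 ∉ [0.2, 1.2) ⇒ out
candidate 7: (m,n)=(3,8) → π∥ = 3+8·β ≈ 22.3137, π⊥ = 3+8·β' ≈ -0.3137 ∉ [0.2, 1.2) ⇒ out
candidate 8: (m,n)=(1,3) → π∥ = 1+3·β ≈ 8.2426, π⊥ = 1+3·β' ≈ -0.2426 ∉ [0.2, 1.2) ⇒ out
candidate 9: (m,n)=(4,6) → π∥ = 4+6·β ≈ 18.4853, π⊥ = 4+6·β' ≈ 1.5147 ∉ [0.2, 1.2) ⇒ out

1, 3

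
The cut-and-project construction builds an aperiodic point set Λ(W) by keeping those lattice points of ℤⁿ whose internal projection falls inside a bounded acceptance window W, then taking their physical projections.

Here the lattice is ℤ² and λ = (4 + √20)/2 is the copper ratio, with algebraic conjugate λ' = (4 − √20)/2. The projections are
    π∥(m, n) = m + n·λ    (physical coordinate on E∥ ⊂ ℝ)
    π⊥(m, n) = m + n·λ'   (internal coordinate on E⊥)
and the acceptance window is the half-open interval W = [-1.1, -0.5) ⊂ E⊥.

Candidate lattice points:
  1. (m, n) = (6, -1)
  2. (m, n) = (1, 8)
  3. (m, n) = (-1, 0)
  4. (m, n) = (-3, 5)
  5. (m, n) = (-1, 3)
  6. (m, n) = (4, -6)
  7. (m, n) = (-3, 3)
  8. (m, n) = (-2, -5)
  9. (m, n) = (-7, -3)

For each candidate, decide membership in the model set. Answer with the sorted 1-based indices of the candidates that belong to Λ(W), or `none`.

λ' = (4−√20)/2 ≈ -0.2361.
[1] lift (6,-1): star map gives 6.2361; window check -1.1 ≤ 6.2361 < -0.5 is false → out
[2] lift (1,8): star map gives -0.8885; window check -1.1 ≤ -0.8885 < -0.5 is true → IN Λ
[3] lift (-1,0): star map gives -1.0000; window check -1.1 ≤ -1.0000 < -0.5 is true → IN Λ
[4] lift (-3,5): star map gives -4.1803; window check -1.1 ≤ -4.1803 < -0.5 is false → out
[5] lift (-1,3): star map gives -1.7082; window check -1.1 ≤ -1.7082 < -0.5 is false → out
[6] lift (4,-6): star map gives 5.4164; window check -1.1 ≤ 5.4164 < -0.5 is false → out
[7] lift (-3,3): star map gives -3.7082; window check -1.1 ≤ -3.7082 < -0.5 is false → out
[8] lift (-2,-5): star map gives -0.8197; window check -1.1 ≤ -0.8197 < -0.5 is true → IN Λ
[9] lift (-7,-3): star map gives -6.2918; window check -1.1 ≤ -6.2918 < -0.5 is false → out

2, 3, 8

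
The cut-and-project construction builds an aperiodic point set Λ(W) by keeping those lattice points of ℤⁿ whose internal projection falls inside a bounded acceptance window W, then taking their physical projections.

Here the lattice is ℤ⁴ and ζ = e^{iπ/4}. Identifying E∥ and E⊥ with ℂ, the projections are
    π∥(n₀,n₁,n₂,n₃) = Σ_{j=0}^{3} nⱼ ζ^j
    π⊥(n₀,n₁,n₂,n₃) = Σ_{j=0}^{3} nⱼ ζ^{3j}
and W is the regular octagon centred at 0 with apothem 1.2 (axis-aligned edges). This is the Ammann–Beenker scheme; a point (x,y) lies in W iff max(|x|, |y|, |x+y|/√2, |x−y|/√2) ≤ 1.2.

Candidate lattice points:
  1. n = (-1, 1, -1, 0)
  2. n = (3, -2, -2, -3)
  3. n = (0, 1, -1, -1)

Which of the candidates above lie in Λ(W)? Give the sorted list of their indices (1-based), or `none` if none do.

none

Internal map: ζ^{3j} for j=0..3 gives (1,0), (−√2/2,√2/2), (0,−1), (√2/2,√2/2).
#1 (-1, 1, -1, 0): internal (-1.7071, 1.7071); octagon support 2.4142 vs apothem 1.2 → ∉ W
#2 (3, -2, -2, -3): internal (2.2929, -1.5355); octagon support 2.7071 vs apothem 1.2 → ∉ W
#3 (0, 1, -1, -1): internal (-1.4142, 1.0000); octagon support 1.7071 vs apothem 1.2 → ∉ W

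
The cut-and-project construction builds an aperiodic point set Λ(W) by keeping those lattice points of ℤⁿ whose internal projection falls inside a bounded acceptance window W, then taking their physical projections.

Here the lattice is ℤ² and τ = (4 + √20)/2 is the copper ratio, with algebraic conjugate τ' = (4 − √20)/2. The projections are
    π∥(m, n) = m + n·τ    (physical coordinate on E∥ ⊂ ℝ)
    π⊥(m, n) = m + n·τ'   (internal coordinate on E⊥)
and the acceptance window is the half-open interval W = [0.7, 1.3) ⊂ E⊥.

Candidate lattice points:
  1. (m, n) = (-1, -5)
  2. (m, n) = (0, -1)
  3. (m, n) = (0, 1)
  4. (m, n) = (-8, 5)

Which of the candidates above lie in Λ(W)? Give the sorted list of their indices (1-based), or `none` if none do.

none

Compute τ' = (4−√20)/2 = -0.236068, so π⊥(m,n) = m -0.236068·n.
candidate 1: (m,n)=(-1,-5) → π∥ = -1-5·τ ≈ -22.180340, π⊥ = -1-5·τ' ≈ 0.180340 ∉ [0.7, 1.3) ⇒ out
candidate 2: (m,n)=(0,-1) → π∥ = 0-1·τ ≈ -4.236068, π⊥ = 0-1·τ' ≈ 0.236068 ∉ [0.7, 1.3) ⇒ out
candidate 3: (m,n)=(0,1) → π∥ = 0+1·τ ≈ 4.236068, π⊥ = 0+1·τ' ≈ -0.236068 ∉ [0.7, 1.3) ⇒ out
candidate 4: (m,n)=(-8,5) → π∥ = -8+5·τ ≈ 13.180340, π⊥ = -8+5·τ' ≈ -9.180340 ∉ [0.7, 1.3) ⇒ out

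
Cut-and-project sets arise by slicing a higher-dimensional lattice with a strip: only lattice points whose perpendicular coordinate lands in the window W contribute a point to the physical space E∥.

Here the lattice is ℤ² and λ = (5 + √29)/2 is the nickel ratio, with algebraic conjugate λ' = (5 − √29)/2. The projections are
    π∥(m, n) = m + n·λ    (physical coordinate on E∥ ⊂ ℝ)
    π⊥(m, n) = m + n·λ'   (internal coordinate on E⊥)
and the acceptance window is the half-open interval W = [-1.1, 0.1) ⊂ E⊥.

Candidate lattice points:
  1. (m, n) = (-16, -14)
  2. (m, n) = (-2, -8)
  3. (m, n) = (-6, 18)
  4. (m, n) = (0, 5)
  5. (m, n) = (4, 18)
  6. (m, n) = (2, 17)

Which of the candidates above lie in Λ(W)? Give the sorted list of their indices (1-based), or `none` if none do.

λ' = (5−√29)/2 ≈ -0.1926.
[1] lift (-16,-14): star map gives -13.3038; window check -1.1 ≤ -13.3038 < 0.1 is false → out
[2] lift (-2,-8): star map gives -0.4593; window check -1.1 ≤ -0.4593 < 0.1 is true → IN Λ
[3] lift (-6,18): star map gives -9.4665; window check -1.1 ≤ -9.4665 < 0.1 is false → out
[4] lift (0,5): star map gives -0.9629; window check -1.1 ≤ -0.9629 < 0.1 is true → IN Λ
[5] lift (4,18): star map gives 0.5335; window check -1.1 ≤ 0.5335 < 0.1 is false → out
[6] lift (2,17): star map gives -1.2739; window check -1.1 ≤ -1.2739 < 0.1 is false → out

2, 4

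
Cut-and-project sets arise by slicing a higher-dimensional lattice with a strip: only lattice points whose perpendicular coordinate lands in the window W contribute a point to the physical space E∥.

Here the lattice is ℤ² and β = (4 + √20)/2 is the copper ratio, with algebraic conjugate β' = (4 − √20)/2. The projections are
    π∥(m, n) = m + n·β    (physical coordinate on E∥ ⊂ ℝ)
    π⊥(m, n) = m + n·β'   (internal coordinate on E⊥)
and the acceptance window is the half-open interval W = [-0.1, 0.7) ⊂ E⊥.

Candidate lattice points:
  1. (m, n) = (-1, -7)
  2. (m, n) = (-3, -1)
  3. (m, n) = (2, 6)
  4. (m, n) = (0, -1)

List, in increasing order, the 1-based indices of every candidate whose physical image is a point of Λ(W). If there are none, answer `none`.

1, 3, 4

β' = (4−√20)/2 ≈ -0.23607.
candidate 1: (m,n)=(-1,-7) → π∥ = -1-7·β ≈ -30.65248, π⊥ = -1-7·β' ≈ 0.65248 ∈ [-0.1, 0.7) ⇒ IN Λ
candidate 2: (m,n)=(-3,-1) → π∥ = -3-1·β ≈ -7.23607, π⊥ = -3-1·β' ≈ -2.76393 ∉ [-0.1, 0.7) ⇒ out
candidate 3: (m,n)=(2,6) → π∥ = 2+6·β ≈ 27.41641, π⊥ = 2+6·β' ≈ 0.58359 ∈ [-0.1, 0.7) ⇒ IN Λ
candidate 4: (m,n)=(0,-1) → π∥ = 0-1·β ≈ -4.23607, π⊥ = 0-1·β' ≈ 0.23607 ∈ [-0.1, 0.7) ⇒ IN Λ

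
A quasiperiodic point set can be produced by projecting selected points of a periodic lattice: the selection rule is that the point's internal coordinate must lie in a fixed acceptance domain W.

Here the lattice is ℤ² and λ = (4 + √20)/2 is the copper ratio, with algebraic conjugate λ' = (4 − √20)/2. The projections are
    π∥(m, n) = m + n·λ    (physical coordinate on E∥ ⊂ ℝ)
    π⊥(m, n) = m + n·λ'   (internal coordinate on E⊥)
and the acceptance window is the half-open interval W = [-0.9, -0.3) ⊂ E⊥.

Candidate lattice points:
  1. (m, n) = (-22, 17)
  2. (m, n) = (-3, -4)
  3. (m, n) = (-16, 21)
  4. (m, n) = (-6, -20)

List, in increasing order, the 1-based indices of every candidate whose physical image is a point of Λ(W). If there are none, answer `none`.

none

Compute λ' = (4−√20)/2 = -0.2361, so π⊥(m,n) = m -0.2361·n.
#1 (-22,17): internal coord -22 + (17)·λ' = -26.0132; -26.0132 ∉ [-0.9, -0.3) → out
#2 (-3,-4): internal coord -3 + (-4)·λ' = -2.0557; -2.0557 ∉ [-0.9, -0.3) → out
#3 (-16,21): internal coord -16 + (21)·λ' = -20.9574; -20.9574 ∉ [-0.9, -0.3) → out
#4 (-6,-20): internal coord -6 + (-20)·λ' = -1.2786; -1.2786 ∉ [-0.9, -0.3) → out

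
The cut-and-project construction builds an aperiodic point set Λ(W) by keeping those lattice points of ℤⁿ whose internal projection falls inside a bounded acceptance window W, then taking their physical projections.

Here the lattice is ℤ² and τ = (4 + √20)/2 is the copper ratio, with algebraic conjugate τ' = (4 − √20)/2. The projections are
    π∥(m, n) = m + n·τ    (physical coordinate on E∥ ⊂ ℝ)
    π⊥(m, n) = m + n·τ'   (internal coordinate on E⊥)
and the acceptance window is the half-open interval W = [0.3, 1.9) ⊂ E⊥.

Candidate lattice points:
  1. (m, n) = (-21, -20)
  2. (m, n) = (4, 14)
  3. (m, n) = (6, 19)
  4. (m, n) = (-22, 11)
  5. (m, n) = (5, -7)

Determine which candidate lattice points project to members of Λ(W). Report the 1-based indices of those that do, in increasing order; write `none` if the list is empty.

2, 3

τ' = (4−√20)/2 ≈ -0.236068.
[1] lift (-21,-20): star map gives -16.278640; window check 0.3 ≤ -16.278640 < 1.9 is false → out
[2] lift (4,14): star map gives 0.695048; window check 0.3 ≤ 0.695048 < 1.9 is true → IN Λ
[3] lift (6,19): star map gives 1.514708; window check 0.3 ≤ 1.514708 < 1.9 is true → IN Λ
[4] lift (-22,11): star map gives -24.596748; window check 0.3 ≤ -24.596748 < 1.9 is false → out
[5] lift (5,-7): star map gives 6.652476; window check 0.3 ≤ 6.652476 < 1.9 is false → out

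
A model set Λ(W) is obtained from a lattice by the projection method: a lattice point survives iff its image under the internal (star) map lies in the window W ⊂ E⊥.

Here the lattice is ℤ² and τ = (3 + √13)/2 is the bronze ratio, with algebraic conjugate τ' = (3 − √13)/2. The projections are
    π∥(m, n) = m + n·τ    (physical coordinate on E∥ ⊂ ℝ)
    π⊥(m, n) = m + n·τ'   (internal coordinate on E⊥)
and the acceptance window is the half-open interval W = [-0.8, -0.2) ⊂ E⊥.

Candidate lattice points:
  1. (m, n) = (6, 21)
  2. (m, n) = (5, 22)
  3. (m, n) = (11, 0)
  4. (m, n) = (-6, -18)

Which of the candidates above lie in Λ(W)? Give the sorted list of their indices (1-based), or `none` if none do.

Numerically τ ≈ 3.30278 and τ' = −1/τ ≈ -0.30278.
[1] lift (6,21): star map gives -0.35829; window check -0.8 ≤ -0.35829 < -0.2 is true → IN Λ
[2] lift (5,22): star map gives -1.66106; window check -0.8 ≤ -1.66106 < -0.2 is false → out
[3] lift (11,0): star map gives 11.00000; window check -0.8 ≤ 11.00000 < -0.2 is false → out
[4] lift (-6,-18): star map gives -0.55004; window check -0.8 ≤ -0.55004 < -0.2 is true → IN Λ

1, 4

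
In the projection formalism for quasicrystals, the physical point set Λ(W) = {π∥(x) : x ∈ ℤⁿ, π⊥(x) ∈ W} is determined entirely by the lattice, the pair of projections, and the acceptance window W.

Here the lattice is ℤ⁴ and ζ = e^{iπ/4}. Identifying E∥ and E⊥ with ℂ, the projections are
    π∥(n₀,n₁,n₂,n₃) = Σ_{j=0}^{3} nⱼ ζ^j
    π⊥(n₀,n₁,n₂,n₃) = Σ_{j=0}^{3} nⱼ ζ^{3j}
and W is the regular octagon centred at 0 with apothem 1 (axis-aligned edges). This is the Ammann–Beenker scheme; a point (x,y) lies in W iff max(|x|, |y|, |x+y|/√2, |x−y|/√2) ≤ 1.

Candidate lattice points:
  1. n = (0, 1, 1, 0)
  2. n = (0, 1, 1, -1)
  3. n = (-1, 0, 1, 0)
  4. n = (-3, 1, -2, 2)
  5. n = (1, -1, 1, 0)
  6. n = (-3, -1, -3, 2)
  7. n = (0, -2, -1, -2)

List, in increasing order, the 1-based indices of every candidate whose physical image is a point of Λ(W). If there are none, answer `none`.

π⊥(n) = n₀ + n₁ζ³ + n₂ζ⁶ + n₃ζ⁹ where ζ = e^{iπ/4}.
candidate 1: n = (0, 1, 1, 0) → π⊥ ≈ (-0.707107, -0.292893); max(|x|,|y|,|x±y|/√2) = 0.707107 ≤ 1 ⇒ ∈ W
candidate 2: n = (0, 1, 1, -1) → π⊥ ≈ (-1.414214, -1.000000); max(|x|,|y|,|x±y|/√2) = 1.707107 > 1 ⇒ ∉ W
candidate 3: n = (-1, 0, 1, 0) → π⊥ ≈ (-1.000000, -1.000000); max(|x|,|y|,|x±y|/√2) = 1.414214 > 1 ⇒ ∉ W
candidate 4: n = (-3, 1, -2, 2) → π⊥ ≈ (-2.292893, +4.121320); max(|x|,|y|,|x±y|/√2) = 4.535534 > 1 ⇒ ∉ W
candidate 5: n = (1, -1, 1, 0) → π⊥ ≈ (+1.707107, -1.707107); max(|x|,|y|,|x±y|/√2) = 2.414214 > 1 ⇒ ∉ W
candidate 6: n = (-3, -1, -3, 2) → π⊥ ≈ (-0.878680, +3.707107); max(|x|,|y|,|x±y|/√2) = 3.707107 > 1 ⇒ ∉ W
candidate 7: n = (0, -2, -1, -2) → π⊥ ≈ (+0.000000, -1.828427); max(|x|,|y|,|x±y|/√2) = 1.828427 > 1 ⇒ ∉ W

1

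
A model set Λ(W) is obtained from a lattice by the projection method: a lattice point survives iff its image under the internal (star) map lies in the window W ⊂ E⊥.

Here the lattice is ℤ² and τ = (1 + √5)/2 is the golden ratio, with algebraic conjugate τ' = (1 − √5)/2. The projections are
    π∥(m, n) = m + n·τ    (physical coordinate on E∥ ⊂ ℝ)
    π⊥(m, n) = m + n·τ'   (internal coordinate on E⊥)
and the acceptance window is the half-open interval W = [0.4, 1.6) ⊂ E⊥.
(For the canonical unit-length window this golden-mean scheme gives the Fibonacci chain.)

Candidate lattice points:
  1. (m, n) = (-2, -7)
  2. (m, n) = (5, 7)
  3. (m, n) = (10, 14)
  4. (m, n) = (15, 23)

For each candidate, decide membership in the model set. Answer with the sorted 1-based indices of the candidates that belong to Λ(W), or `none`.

Numerically τ ≈ 1.6180 and τ' = −1/τ ≈ -0.6180.
candidate 1: (m,n)=(-2,-7) → π∥ = -2-7·τ ≈ -13.3262, π⊥ = -2-7·τ' ≈ 2.3262 ∉ [0.4, 1.6) ⇒ out
candidate 2: (m,n)=(5,7) → π∥ = 5+7·τ ≈ 16.3262, π⊥ = 5+7·τ' ≈ 0.6738 ∈ [0.4, 1.6) ⇒ IN Λ
candidate 3: (m,n)=(10,14) → π∥ = 10+14·τ ≈ 32.6525, π⊥ = 10+14·τ' ≈ 1.3475 ∈ [0.4, 1.6) ⇒ IN Λ
candidate 4: (m,n)=(15,23) → π∥ = 15+23·τ ≈ 52.2148, π⊥ = 15+23·τ' ≈ 0.7852 ∈ [0.4, 1.6) ⇒ IN Λ

2, 3, 4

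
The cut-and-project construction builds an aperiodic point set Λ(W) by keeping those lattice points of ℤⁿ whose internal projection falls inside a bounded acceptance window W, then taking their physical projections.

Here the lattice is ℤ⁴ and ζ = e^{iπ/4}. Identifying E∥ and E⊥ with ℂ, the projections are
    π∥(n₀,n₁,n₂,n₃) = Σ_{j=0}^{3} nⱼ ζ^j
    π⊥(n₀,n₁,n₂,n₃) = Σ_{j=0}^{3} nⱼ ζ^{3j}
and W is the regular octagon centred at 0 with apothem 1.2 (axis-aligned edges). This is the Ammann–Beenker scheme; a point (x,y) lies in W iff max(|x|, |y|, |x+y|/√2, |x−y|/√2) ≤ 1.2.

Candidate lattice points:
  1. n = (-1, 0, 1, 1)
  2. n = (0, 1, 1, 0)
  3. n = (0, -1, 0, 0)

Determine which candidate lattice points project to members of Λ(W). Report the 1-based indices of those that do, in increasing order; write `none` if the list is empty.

Internal map: ζ^{3j} for j=0..3 gives (1,0), (−√2/2,√2/2), (0,−1), (√2/2,√2/2).
#1 (-1, 0, 1, 1): internal (-0.2929, -0.2929); octagon support 0.4142 vs apothem 1.2 → ∈ W
#2 (0, 1, 1, 0): internal (-0.7071, -0.2929); octagon support 0.7071 vs apothem 1.2 → ∈ W
#3 (0, -1, 0, 0): internal (0.7071, -0.7071); octagon support 1.0000 vs apothem 1.2 → ∈ W

1, 2, 3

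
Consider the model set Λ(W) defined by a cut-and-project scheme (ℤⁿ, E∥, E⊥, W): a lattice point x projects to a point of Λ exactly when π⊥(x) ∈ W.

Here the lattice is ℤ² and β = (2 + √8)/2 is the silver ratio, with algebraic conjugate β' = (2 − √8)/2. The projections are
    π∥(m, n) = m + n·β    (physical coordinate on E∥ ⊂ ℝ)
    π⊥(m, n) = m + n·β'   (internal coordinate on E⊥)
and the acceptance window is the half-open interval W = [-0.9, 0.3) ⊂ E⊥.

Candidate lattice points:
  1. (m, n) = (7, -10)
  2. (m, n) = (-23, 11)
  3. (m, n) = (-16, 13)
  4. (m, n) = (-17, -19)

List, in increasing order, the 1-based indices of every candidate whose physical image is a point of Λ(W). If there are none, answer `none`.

none

β' = (2−√8)/2 ≈ -0.414214.
#1 (7,-10): internal coord 7 + (-10)·β' = +11.142136; +11.142136 ∉ [-0.9, 0.3) → out
#2 (-23,11): internal coord -23 + (11)·β' = -27.556349; -27.556349 ∉ [-0.9, 0.3) → out
#3 (-16,13): internal coord -16 + (13)·β' = -21.384776; -21.384776 ∉ [-0.9, 0.3) → out
#4 (-17,-19): internal coord -17 + (-19)·β' = -9.129942; -9.129942 ∉ [-0.9, 0.3) → out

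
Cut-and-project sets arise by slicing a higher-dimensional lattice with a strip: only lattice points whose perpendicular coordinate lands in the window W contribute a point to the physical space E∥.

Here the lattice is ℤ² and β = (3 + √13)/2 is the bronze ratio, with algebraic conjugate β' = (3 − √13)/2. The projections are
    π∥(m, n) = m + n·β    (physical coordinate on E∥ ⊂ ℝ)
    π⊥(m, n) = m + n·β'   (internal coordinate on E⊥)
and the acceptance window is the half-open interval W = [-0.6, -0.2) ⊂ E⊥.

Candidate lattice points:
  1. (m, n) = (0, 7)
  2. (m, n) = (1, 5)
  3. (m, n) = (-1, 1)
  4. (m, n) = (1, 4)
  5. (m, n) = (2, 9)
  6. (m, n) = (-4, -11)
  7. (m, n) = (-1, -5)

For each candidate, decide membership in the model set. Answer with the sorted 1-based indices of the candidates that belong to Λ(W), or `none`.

β' = (3−√13)/2 ≈ -0.3028.
candidate 1: (m,n)=(0,7) → π∥ = 0+7·β ≈ 23.1194, π⊥ = 0+7·β' ≈ -2.1194 ∉ [-0.6, -0.2) ⇒ out
candidate 2: (m,n)=(1,5) → π∥ = 1+5·β ≈ 17.5139, π⊥ = 1+5·β' ≈ -0.5139 ∈ [-0.6, -0.2) ⇒ IN Λ
candidate 3: (m,n)=(-1,1) → π∥ = -1+1·β ≈ 2.3028, π⊥ = -1+1·β' ≈ -1.3028 ∉ [-0.6, -0.2) ⇒ out
candidate 4: (m,n)=(1,4) → π∥ = 1+4·β ≈ 14.2111, π⊥ = 1+4·β' ≈ -0.2111 ∈ [-0.6, -0.2) ⇒ IN Λ
candidate 5: (m,n)=(2,9) → π∥ = 2+9·β ≈ 31.7250, π⊥ = 2+9·β' ≈ -0.7250 ∉ [-0.6, -0.2) ⇒ out
candidate 6: (m,n)=(-4,-11) → π∥ = -4-11·β ≈ -40.3305, π⊥ = -4-11·β' ≈ -0.6695 ∉ [-0.6, -0.2) ⇒ out
candidate 7: (m,n)=(-1,-5) → π∥ = -1-5·β ≈ -17.5139, π⊥ = -1-5·β' ≈ 0.5139 ∉ [-0.6, -0.2) ⇒ out

2, 4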